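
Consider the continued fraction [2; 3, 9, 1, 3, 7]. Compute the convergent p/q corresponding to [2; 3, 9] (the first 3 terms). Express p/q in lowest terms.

Use the convergent recurrence hₖ = aₖ·hₖ₋₁ + hₖ₋₂ (and likewise for the denominators kₖ):
a_0 = 2: 2/1
a_1 = 3: 7/3
a_2 = 9: 65/28

65/28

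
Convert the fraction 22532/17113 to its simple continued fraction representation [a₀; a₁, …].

⌊22532/17113⌋ = 1, remainder 5419
⌊17113/5419⌋ = 3, remainder 856
⌊5419/856⌋ = 6, remainder 283
⌊856/283⌋ = 3, remainder 7
⌊283/7⌋ = 40, remainder 3
⌊7/3⌋ = 2, remainder 1
⌊3/1⌋ = 3, remainder 0

[1; 3, 6, 3, 40, 2, 3]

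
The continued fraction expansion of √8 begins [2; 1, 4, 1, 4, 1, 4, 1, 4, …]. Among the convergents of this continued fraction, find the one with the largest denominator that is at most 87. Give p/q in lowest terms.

a_0 = 2: 2/1  (≤ bound)
a_1 = 1: 3/1  (≤ bound)
a_2 = 4: 14/5  (≤ bound)
a_3 = 1: 17/6  (≤ bound)
a_4 = 4: 82/29  (≤ bound)
a_5 = 1: 99/35  (≤ bound)
a_6 = 4: 478/169  (> 87, stop)

99/35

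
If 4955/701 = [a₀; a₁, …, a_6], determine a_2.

1

4955 ÷ 701 → quotient 7, remainder 48
701 ÷ 48 → quotient 14, remainder 29
48 ÷ 29 → quotient 1, remainder 19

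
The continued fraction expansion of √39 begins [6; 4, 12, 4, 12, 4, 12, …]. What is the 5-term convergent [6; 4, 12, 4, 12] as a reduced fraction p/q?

15294/2449

Start with 12.
4 + 1/(12/1) = 4 + 1/12 = 49/12
12 + 1/(49/12) = 12 + 12/49 = 600/49
4 + 1/(600/49) = 4 + 49/600 = 2449/600
6 + 1/(2449/600) = 6 + 600/2449 = 15294/2449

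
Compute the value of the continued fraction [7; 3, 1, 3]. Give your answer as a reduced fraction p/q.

a_0 = 7: 7/1
a_1 = 3: 22/3
a_2 = 1: 29/4
a_3 = 3: 109/15

109/15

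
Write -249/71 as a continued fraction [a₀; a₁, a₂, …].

⌊-249/71⌋ = -4, remainder 35
⌊71/35⌋ = 2, remainder 1
⌊35/1⌋ = 35, remainder 0

[-4; 2, 35]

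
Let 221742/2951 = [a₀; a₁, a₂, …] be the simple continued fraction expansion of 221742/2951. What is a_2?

Apply division with remainder until the remainder is 0:
221742 = 75·2951 + 417, so a_0 = 75
2951 = 7·417 + 32, so a_1 = 7
417 = 13·32 + 1, so a_2 = 13

13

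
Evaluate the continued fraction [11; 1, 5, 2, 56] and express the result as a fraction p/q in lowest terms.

8695/734

a_0 = 11: 11/1
a_1 = 1: 12/1
a_2 = 5: 71/6
a_3 = 2: 154/13
a_4 = 56: 8695/734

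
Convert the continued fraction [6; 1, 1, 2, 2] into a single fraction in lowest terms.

Start with 2.
2 + 1/(2/1) = 2 + 1/2 = 5/2
1 + 1/(5/2) = 1 + 2/5 = 7/5
1 + 1/(7/5) = 1 + 5/7 = 12/7
6 + 1/(12/7) = 6 + 7/12 = 79/12

79/12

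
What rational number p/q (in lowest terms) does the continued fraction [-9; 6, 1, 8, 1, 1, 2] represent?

-2931/331

Build up convergents one term at a time:
a_0 = -9: -9/1
a_1 = 6: -53/6
a_2 = 1: -62/7
a_3 = 8: -549/62
a_4 = 1: -611/69
a_5 = 1: -1160/131
a_6 = 2: -2931/331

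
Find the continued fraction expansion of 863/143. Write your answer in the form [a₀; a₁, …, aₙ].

⌊863/143⌋ = 6, remainder 5
⌊143/5⌋ = 28, remainder 3
⌊5/3⌋ = 1, remainder 2
⌊3/2⌋ = 1, remainder 1
⌊2/1⌋ = 2, remainder 0

[6; 28, 1, 1, 2]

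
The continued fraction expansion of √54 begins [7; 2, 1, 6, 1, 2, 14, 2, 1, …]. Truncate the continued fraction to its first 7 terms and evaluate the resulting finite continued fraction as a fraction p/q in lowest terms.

a_0 = 7: 7/1
a_1 = 2: 15/2
a_2 = 1: 22/3
a_3 = 6: 147/20
a_4 = 1: 169/23
a_5 = 2: 485/66
a_6 = 14: 6959/947

6959/947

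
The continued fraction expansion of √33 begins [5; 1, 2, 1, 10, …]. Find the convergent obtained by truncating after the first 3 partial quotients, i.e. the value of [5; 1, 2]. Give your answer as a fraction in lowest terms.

Start with 2.
1 + 1/(2/1) = 1 + 1/2 = 3/2
5 + 1/(3/2) = 5 + 2/3 = 17/3

17/3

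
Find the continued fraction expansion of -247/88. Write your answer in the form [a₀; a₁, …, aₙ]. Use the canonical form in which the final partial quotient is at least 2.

[-3; 5, 5, 1, 2]

-247 = -3·88 + 17, so a_0 = -3
88 = 5·17 + 3, so a_1 = 5
17 = 5·3 + 2, so a_2 = 5
3 = 1·2 + 1, so a_3 = 1
2 = 2·1 + 0, so a_4 = 2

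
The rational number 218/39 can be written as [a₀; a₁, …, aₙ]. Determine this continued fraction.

[5; 1, 1, 2, 3, 2]

218 ÷ 39 → quotient 5, remainder 23
39 ÷ 23 → quotient 1, remainder 16
23 ÷ 16 → quotient 1, remainder 7
16 ÷ 7 → quotient 2, remainder 2
7 ÷ 2 → quotient 3, remainder 1
2 ÷ 1 → quotient 2, remainder 0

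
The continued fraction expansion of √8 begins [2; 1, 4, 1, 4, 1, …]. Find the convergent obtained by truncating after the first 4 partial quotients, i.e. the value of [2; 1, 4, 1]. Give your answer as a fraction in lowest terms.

17/6

Collapse the nested fraction from the inside out:
Start with 1.
4 + 1/(1/1) = 4 + 1/1 = 5/1
1 + 1/(5/1) = 1 + 1/5 = 6/5
2 + 1/(6/5) = 2 + 5/6 = 17/6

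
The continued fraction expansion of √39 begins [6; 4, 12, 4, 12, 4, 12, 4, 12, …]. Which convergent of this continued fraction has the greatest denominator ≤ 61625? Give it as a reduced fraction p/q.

62425/9996

List convergents until the denominator exceeds the bound:
a_0 = 6: 6/1  (≤ bound)
a_1 = 4: 25/4  (≤ bound)
a_2 = 12: 306/49  (≤ bound)
a_3 = 4: 1249/200  (≤ bound)
a_4 = 12: 15294/2449  (≤ bound)
a_5 = 4: 62425/9996  (≤ bound)
a_6 = 12: 764394/122401  (> 61625, stop)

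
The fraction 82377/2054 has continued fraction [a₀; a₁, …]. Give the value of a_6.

1

82377 ÷ 2054 → quotient 40, remainder 217
2054 ÷ 217 → quotient 9, remainder 101
217 ÷ 101 → quotient 2, remainder 15
101 ÷ 15 → quotient 6, remainder 11
15 ÷ 11 → quotient 1, remainder 4
11 ÷ 4 → quotient 2, remainder 3
4 ÷ 3 → quotient 1, remainder 1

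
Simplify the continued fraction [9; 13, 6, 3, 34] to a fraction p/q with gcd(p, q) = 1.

77863/8579

Use the convergent recurrence hₖ = aₖ·hₖ₋₁ + hₖ₋₂ (and likewise for the denominators kₖ):
a_0 = 9: 9/1
a_1 = 13: 118/13
a_2 = 6: 717/79
a_3 = 3: 2269/250
a_4 = 34: 77863/8579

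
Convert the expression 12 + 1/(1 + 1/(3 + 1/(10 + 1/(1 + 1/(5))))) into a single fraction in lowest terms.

3393/266

a_0 = 12: 12/1
a_1 = 1: 13/1
a_2 = 3: 51/4
a_3 = 10: 523/41
a_4 = 1: 574/45
a_5 = 5: 3393/266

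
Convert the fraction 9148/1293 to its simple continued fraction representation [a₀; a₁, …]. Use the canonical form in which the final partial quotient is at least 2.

[7; 13, 3, 32]

Run the Euclidean algorithm, recording each quotient:
9148 = 7·1293 + 97, so a_0 = 7
1293 = 13·97 + 32, so a_1 = 13
97 = 3·32 + 1, so a_2 = 3
32 = 32·1 + 0, so a_3 = 32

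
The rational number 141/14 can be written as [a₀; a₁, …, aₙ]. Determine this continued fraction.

141 = 10·14 + 1, so a_0 = 10
14 = 14·1 + 0, so a_1 = 14

[10; 14]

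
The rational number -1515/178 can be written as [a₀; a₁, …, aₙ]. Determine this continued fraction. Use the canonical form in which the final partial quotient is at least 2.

Repeatedly divide and take the remainder:
-1515 ÷ 178 → quotient -9, remainder 87
178 ÷ 87 → quotient 2, remainder 4
87 ÷ 4 → quotient 21, remainder 3
4 ÷ 3 → quotient 1, remainder 1
3 ÷ 1 → quotient 3, remainder 0

[-9; 2, 21, 1, 3]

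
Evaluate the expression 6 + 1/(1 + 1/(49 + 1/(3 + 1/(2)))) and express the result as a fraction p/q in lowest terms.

2457/352

a_0 = 6: 6/1
a_1 = 1: 7/1
a_2 = 49: 349/50
a_3 = 3: 1054/151
a_4 = 2: 2457/352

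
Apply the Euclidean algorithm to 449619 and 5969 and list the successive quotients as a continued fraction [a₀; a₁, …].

[75; 3, 14, 5, 3, 1, 2, 2]

⌊449619/5969⌋ = 75, remainder 1944
⌊5969/1944⌋ = 3, remainder 137
⌊1944/137⌋ = 14, remainder 26
⌊137/26⌋ = 5, remainder 7
⌊26/7⌋ = 3, remainder 5
⌊7/5⌋ = 1, remainder 2
⌊5/2⌋ = 2, remainder 1
⌊2/1⌋ = 2, remainder 0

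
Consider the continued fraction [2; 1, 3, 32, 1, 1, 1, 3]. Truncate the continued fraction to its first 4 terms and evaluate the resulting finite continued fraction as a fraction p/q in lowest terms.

355/129

Start with 32.
3 + 1/(32/1) = 3 + 1/32 = 97/32
1 + 1/(97/32) = 1 + 32/97 = 129/97
2 + 1/(129/97) = 2 + 97/129 = 355/129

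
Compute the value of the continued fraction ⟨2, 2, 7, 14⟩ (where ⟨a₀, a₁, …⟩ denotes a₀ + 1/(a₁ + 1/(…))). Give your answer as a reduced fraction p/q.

523/212

Collapse the nested fraction from the inside out:
Start with 14.
7 + 1/(14/1) = 7 + 1/14 = 99/14
2 + 1/(99/14) = 2 + 14/99 = 212/99
2 + 1/(212/99) = 2 + 99/212 = 523/212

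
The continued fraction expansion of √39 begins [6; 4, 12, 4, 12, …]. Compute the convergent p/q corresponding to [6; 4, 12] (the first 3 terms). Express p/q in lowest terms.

Build up convergents one term at a time:
a_0 = 6: 6/1
a_1 = 4: 25/4
a_2 = 12: 306/49

306/49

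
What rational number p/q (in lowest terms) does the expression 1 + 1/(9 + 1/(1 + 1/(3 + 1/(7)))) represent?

Use the convergent recurrence hₖ = aₖ·hₖ₋₁ + hₖ₋₂ (and likewise for the denominators kₖ):
a_0 = 1: 1/1
a_1 = 9: 10/9
a_2 = 1: 11/10
a_3 = 3: 43/39
a_4 = 7: 312/283

312/283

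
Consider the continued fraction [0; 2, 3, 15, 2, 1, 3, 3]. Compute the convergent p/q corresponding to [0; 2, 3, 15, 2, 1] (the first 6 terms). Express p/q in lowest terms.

141/328

a_0 = 0: 0/1
a_1 = 2: 1/2
a_2 = 3: 3/7
a_3 = 15: 46/107
a_4 = 2: 95/221
a_5 = 1: 141/328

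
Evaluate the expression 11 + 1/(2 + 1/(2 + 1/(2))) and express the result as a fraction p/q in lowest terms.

137/12

a_0 = 11: 11/1
a_1 = 2: 23/2
a_2 = 2: 57/5
a_3 = 2: 137/12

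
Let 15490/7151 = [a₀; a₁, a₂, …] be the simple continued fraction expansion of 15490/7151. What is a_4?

1

15490 ÷ 7151 → quotient 2, remainder 1188
7151 ÷ 1188 → quotient 6, remainder 23
1188 ÷ 23 → quotient 51, remainder 15
23 ÷ 15 → quotient 1, remainder 8
15 ÷ 8 → quotient 1, remainder 7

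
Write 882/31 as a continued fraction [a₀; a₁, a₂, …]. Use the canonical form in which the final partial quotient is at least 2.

[28; 2, 4, 1, 2]

Apply division with remainder until the remainder is 0:
⌊882/31⌋ = 28, remainder 14
⌊31/14⌋ = 2, remainder 3
⌊14/3⌋ = 4, remainder 2
⌊3/2⌋ = 1, remainder 1
⌊2/1⌋ = 2, remainder 0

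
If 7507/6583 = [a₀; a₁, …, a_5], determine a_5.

⌊7507/6583⌋ = 1, remainder 924
⌊6583/924⌋ = 7, remainder 115
⌊924/115⌋ = 8, remainder 4
⌊115/4⌋ = 28, remainder 3
⌊4/3⌋ = 1, remainder 1
⌊3/1⌋ = 3, remainder 0

3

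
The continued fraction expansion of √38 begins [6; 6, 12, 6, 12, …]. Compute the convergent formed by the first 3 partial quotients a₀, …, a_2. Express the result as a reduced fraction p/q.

a_0 = 6: 6/1
a_1 = 6: 37/6
a_2 = 12: 450/73

450/73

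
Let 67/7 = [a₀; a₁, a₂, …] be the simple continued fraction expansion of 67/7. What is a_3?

3

67 = 9·7 + 4, so a_0 = 9
7 = 1·4 + 3, so a_1 = 1
4 = 1·3 + 1, so a_2 = 1
3 = 3·1 + 0, so a_3 = 3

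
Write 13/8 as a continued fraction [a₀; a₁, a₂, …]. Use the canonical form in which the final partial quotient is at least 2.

13 = 1·8 + 5, so a_0 = 1
8 = 1·5 + 3, so a_1 = 1
5 = 1·3 + 2, so a_2 = 1
3 = 1·2 + 1, so a_3 = 1
2 = 2·1 + 0, so a_4 = 2

[1; 1, 1, 1, 2]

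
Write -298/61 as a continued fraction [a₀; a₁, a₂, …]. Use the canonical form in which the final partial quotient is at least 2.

[-5; 8, 1, 2, 2]

Repeatedly divide and take the remainder:
-298 ÷ 61 → quotient -5, remainder 7
61 ÷ 7 → quotient 8, remainder 5
7 ÷ 5 → quotient 1, remainder 2
5 ÷ 2 → quotient 2, remainder 1
2 ÷ 1 → quotient 2, remainder 0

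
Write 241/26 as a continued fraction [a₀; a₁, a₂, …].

[9; 3, 1, 2, 2]

Run the Euclidean algorithm, recording each quotient:
241 = 9·26 + 7, so a_0 = 9
26 = 3·7 + 5, so a_1 = 3
7 = 1·5 + 2, so a_2 = 1
5 = 2·2 + 1, so a_3 = 2
2 = 2·1 + 0, so a_4 = 2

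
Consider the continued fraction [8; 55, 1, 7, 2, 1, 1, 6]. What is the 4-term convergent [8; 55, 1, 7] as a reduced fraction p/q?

3584/447

a_0 = 8: 8/1
a_1 = 55: 441/55
a_2 = 1: 449/56
a_3 = 7: 3584/447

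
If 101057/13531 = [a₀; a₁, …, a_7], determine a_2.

7

Apply division with remainder until the remainder is 0:
101057 ÷ 13531 → quotient 7, remainder 6340
13531 ÷ 6340 → quotient 2, remainder 851
6340 ÷ 851 → quotient 7, remainder 383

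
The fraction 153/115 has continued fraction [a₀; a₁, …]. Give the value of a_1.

Run the Euclidean algorithm, recording each quotient:
153 = 1·115 + 38, so a_0 = 1
115 = 3·38 + 1, so a_1 = 3

3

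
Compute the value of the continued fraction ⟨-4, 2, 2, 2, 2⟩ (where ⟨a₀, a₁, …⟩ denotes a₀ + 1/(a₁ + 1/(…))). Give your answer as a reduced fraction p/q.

Start with 2.
2 + 1/(2/1) = 2 + 1/2 = 5/2
2 + 1/(5/2) = 2 + 2/5 = 12/5
2 + 1/(12/5) = 2 + 5/12 = 29/12
-4 + 1/(29/12) = -4 + 12/29 = -104/29

-104/29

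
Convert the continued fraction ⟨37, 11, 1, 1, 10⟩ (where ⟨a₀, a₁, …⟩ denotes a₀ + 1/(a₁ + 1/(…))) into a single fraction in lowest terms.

Start with 10.
1 + 1/(10/1) = 1 + 1/10 = 11/10
1 + 1/(11/10) = 1 + 10/11 = 21/11
11 + 1/(21/11) = 11 + 11/21 = 242/21
37 + 1/(242/21) = 37 + 21/242 = 8975/242

8975/242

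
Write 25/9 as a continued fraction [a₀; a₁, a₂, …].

25 = 2·9 + 7, so a_0 = 2
9 = 1·7 + 2, so a_1 = 1
7 = 3·2 + 1, so a_2 = 3
2 = 2·1 + 0, so a_3 = 2

[2; 1, 3, 2]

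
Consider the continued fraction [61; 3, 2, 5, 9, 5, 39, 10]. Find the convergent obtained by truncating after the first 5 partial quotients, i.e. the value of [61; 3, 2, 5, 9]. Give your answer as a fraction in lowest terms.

Starting at the tail and folding back:
Start with 9.
5 + 1/(9/1) = 5 + 1/9 = 46/9
2 + 1/(46/9) = 2 + 9/46 = 101/46
3 + 1/(101/46) = 3 + 46/101 = 349/101
61 + 1/(349/101) = 61 + 101/349 = 21390/349

21390/349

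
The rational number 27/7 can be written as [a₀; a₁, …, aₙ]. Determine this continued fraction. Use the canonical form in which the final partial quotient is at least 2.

⌊27/7⌋ = 3, remainder 6
⌊7/6⌋ = 1, remainder 1
⌊6/1⌋ = 6, remainder 0

[3; 1, 6]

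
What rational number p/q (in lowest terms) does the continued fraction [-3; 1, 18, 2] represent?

Starting at the tail and folding back:
Start with 2.
18 + 1/(2/1) = 18 + 1/2 = 37/2
1 + 1/(37/2) = 1 + 2/37 = 39/37
-3 + 1/(39/37) = -3 + 37/39 = -80/39

-80/39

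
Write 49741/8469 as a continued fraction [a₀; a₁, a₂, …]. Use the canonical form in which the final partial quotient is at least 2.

Run the Euclidean algorithm, recording each quotient:
49741 ÷ 8469 → quotient 5, remainder 7396
8469 ÷ 7396 → quotient 1, remainder 1073
7396 ÷ 1073 → quotient 6, remainder 958
1073 ÷ 958 → quotient 1, remainder 115
958 ÷ 115 → quotient 8, remainder 38
115 ÷ 38 → quotient 3, remainder 1
38 ÷ 1 → quotient 38, remainder 0

[5; 1, 6, 1, 8, 3, 38]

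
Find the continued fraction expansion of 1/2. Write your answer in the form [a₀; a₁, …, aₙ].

[0; 2]

1 ÷ 2 → quotient 0, remainder 1
2 ÷ 1 → quotient 2, remainder 0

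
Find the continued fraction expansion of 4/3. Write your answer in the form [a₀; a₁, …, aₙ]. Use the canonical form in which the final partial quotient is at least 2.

[1; 3]

⌊4/3⌋ = 1, remainder 1
⌊3/1⌋ = 3, remainder 0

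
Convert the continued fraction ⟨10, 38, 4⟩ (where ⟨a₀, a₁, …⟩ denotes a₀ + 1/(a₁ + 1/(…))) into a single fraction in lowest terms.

1534/153

Use the convergent recurrence hₖ = aₖ·hₖ₋₁ + hₖ₋₂ (and likewise for the denominators kₖ):
a_0 = 10: 10/1
a_1 = 38: 381/38
a_2 = 4: 1534/153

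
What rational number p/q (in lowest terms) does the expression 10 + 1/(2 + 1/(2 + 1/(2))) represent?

a_0 = 10: 10/1
a_1 = 2: 21/2
a_2 = 2: 52/5
a_3 = 2: 125/12

125/12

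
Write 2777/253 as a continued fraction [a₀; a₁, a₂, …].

Run the Euclidean algorithm, recording each quotient:
2777 ÷ 253 → quotient 10, remainder 247
253 ÷ 247 → quotient 1, remainder 6
247 ÷ 6 → quotient 41, remainder 1
6 ÷ 1 → quotient 6, remainder 0

[10; 1, 41, 6]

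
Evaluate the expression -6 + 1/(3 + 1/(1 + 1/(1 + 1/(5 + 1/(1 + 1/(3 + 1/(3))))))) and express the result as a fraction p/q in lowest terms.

-3299/577

Build up convergents one term at a time:
a_0 = -6: -6/1
a_1 = 3: -17/3
a_2 = 1: -23/4
a_3 = 1: -40/7
a_4 = 5: -223/39
a_5 = 1: -263/46
a_6 = 3: -1012/177
a_7 = 3: -3299/577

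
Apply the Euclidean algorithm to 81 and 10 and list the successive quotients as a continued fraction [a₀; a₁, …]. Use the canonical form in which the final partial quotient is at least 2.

[8; 10]

81 ÷ 10 → quotient 8, remainder 1
10 ÷ 1 → quotient 10, remainder 0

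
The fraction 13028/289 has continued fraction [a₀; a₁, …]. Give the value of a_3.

1

⌊13028/289⌋ = 45, remainder 23
⌊289/23⌋ = 12, remainder 13
⌊23/13⌋ = 1, remainder 10
⌊13/10⌋ = 1, remainder 3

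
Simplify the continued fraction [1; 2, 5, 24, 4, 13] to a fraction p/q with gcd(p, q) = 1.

Start with 13.
4 + 1/(13/1) = 4 + 1/13 = 53/13
24 + 1/(53/13) = 24 + 13/53 = 1285/53
5 + 1/(1285/53) = 5 + 53/1285 = 6478/1285
2 + 1/(6478/1285) = 2 + 1285/6478 = 14241/6478
1 + 1/(14241/6478) = 1 + 6478/14241 = 20719/14241

20719/14241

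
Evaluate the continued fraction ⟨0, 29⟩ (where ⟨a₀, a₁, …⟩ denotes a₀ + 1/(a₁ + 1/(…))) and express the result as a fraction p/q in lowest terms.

1/29

Start with 29.
0 + 1/(29/1) = 0 + 1/29 = 1/29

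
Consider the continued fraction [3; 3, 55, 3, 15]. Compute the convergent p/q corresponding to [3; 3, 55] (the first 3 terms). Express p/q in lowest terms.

553/166

Compute successive convergents:
a_0 = 3: 3/1
a_1 = 3: 10/3
a_2 = 55: 553/166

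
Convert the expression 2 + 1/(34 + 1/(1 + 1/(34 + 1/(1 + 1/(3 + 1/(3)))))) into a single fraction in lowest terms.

a_0 = 2: 2/1
a_1 = 34: 69/34
a_2 = 1: 71/35
a_3 = 34: 2483/1224
a_4 = 1: 2554/1259
a_5 = 3: 10145/5001
a_6 = 3: 32989/16262

32989/16262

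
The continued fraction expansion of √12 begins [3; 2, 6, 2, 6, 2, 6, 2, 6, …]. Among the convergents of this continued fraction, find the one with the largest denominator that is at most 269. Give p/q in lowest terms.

627/181

a_0 = 3: 3/1  (≤ bound)
a_1 = 2: 7/2  (≤ bound)
a_2 = 6: 45/13  (≤ bound)
a_3 = 2: 97/28  (≤ bound)
a_4 = 6: 627/181  (≤ bound)
a_5 = 2: 1351/390  (> 269, stop)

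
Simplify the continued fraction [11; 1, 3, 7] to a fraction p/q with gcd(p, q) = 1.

341/29

a_0 = 11: 11/1
a_1 = 1: 12/1
a_2 = 3: 47/4
a_3 = 7: 341/29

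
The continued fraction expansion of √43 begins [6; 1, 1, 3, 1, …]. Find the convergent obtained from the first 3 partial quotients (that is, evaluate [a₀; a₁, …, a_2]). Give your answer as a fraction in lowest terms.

13/2

Start with 1.
1 + 1/(1/1) = 1 + 1/1 = 2/1
6 + 1/(2/1) = 6 + 1/2 = 13/2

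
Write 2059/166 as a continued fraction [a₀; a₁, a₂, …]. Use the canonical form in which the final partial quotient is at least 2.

[12; 2, 2, 10, 1, 2]

2059 = 12·166 + 67, so a_0 = 12
166 = 2·67 + 32, so a_1 = 2
67 = 2·32 + 3, so a_2 = 2
32 = 10·3 + 2, so a_3 = 10
3 = 1·2 + 1, so a_4 = 1
2 = 2·1 + 0, so a_5 = 2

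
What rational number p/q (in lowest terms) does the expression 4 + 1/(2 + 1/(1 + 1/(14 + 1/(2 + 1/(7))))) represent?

2956/681

a_0 = 4: 4/1
a_1 = 2: 9/2
a_2 = 1: 13/3
a_3 = 14: 191/44
a_4 = 2: 395/91
a_5 = 7: 2956/681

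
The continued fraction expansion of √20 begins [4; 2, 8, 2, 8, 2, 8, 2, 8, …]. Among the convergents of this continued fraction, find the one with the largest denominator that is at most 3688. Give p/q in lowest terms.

a_0 = 4: 4/1  (≤ bound)
a_1 = 2: 9/2  (≤ bound)
a_2 = 8: 76/17  (≤ bound)
a_3 = 2: 161/36  (≤ bound)
a_4 = 8: 1364/305  (≤ bound)
a_5 = 2: 2889/646  (≤ bound)
a_6 = 8: 24476/5473  (> 3688, stop)

2889/646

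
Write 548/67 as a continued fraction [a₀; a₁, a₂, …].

[8; 5, 1, 1, 2, 2]

548 = 8·67 + 12, so a_0 = 8
67 = 5·12 + 7, so a_1 = 5
12 = 1·7 + 5, so a_2 = 1
7 = 1·5 + 2, so a_3 = 1
5 = 2·2 + 1, so a_4 = 2
2 = 2·1 + 0, so a_5 = 2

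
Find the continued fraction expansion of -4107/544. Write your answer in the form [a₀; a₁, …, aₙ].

[-8; 2, 4, 1, 1, 6, 4]

⌊-4107/544⌋ = -8, remainder 245
⌊544/245⌋ = 2, remainder 54
⌊245/54⌋ = 4, remainder 29
⌊54/29⌋ = 1, remainder 25
⌊29/25⌋ = 1, remainder 4
⌊25/4⌋ = 6, remainder 1
⌊4/1⌋ = 4, remainder 0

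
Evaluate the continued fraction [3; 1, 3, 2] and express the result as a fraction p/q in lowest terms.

a_0 = 3: 3/1
a_1 = 1: 4/1
a_2 = 3: 15/4
a_3 = 2: 34/9

34/9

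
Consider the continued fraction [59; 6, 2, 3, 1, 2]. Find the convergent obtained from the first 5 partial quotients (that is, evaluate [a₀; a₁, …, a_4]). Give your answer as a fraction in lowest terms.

3431/58

Work from the innermost term outward:
Start with 1.
3 + 1/(1/1) = 3 + 1/1 = 4/1
2 + 1/(4/1) = 2 + 1/4 = 9/4
6 + 1/(9/4) = 6 + 4/9 = 58/9
59 + 1/(58/9) = 59 + 9/58 = 3431/58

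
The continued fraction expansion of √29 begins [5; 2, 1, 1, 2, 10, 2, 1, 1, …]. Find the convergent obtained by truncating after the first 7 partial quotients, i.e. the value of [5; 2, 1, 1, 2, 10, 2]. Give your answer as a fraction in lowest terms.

1524/283

a_0 = 5: 5/1
a_1 = 2: 11/2
a_2 = 1: 16/3
a_3 = 1: 27/5
a_4 = 2: 70/13
a_5 = 10: 727/135
a_6 = 2: 1524/283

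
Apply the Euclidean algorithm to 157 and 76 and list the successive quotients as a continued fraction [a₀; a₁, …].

[2; 15, 5]

157 = 2·76 + 5, so a_0 = 2
76 = 15·5 + 1, so a_1 = 15
5 = 5·1 + 0, so a_2 = 5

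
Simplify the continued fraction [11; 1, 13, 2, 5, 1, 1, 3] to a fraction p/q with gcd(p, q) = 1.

Work from the innermost term outward:
Start with 3.
1 + 1/(3/1) = 1 + 1/3 = 4/3
1 + 1/(4/3) = 1 + 3/4 = 7/4
5 + 1/(7/4) = 5 + 4/7 = 39/7
2 + 1/(39/7) = 2 + 7/39 = 85/39
13 + 1/(85/39) = 13 + 39/85 = 1144/85
1 + 1/(1144/85) = 1 + 85/1144 = 1229/1144
11 + 1/(1229/1144) = 11 + 1144/1229 = 14663/1229

14663/1229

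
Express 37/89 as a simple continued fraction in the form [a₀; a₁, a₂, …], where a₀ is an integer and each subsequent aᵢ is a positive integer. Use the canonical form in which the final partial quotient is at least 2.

⌊37/89⌋ = 0, remainder 37
⌊89/37⌋ = 2, remainder 15
⌊37/15⌋ = 2, remainder 7
⌊15/7⌋ = 2, remainder 1
⌊7/1⌋ = 7, remainder 0

[0; 2, 2, 2, 7]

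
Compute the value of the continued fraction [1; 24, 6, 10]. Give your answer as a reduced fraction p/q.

Start with 10.
6 + 1/(10/1) = 6 + 1/10 = 61/10
24 + 1/(61/10) = 24 + 10/61 = 1474/61
1 + 1/(1474/61) = 1 + 61/1474 = 1535/1474

1535/1474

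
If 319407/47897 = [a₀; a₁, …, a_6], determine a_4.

2

319407 = 6·47897 + 32025, so a_0 = 6
47897 = 1·32025 + 15872, so a_1 = 1
32025 = 2·15872 + 281, so a_2 = 2
15872 = 56·281 + 136, so a_3 = 56
281 = 2·136 + 9, so a_4 = 2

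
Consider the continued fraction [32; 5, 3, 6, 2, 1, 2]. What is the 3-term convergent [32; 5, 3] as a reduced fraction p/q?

a_0 = 32: 32/1
a_1 = 5: 161/5
a_2 = 3: 515/16

515/16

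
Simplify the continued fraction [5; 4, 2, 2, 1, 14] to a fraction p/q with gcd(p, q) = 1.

2383/456

Collapse the nested fraction from the inside out:
Start with 14.
1 + 1/(14/1) = 1 + 1/14 = 15/14
2 + 1/(15/14) = 2 + 14/15 = 44/15
2 + 1/(44/15) = 2 + 15/44 = 103/44
4 + 1/(103/44) = 4 + 44/103 = 456/103
5 + 1/(456/103) = 5 + 103/456 = 2383/456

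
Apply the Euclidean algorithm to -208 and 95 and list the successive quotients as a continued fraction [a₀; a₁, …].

[-3; 1, 4, 3, 1, 1, 2]

⌊-208/95⌋ = -3, remainder 77
⌊95/77⌋ = 1, remainder 18
⌊77/18⌋ = 4, remainder 5
⌊18/5⌋ = 3, remainder 3
⌊5/3⌋ = 1, remainder 2
⌊3/2⌋ = 1, remainder 1
⌊2/1⌋ = 2, remainder 0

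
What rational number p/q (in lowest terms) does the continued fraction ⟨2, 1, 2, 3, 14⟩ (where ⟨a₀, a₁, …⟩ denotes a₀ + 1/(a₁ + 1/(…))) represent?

386/143

Start with 14.
3 + 1/(14/1) = 3 + 1/14 = 43/14
2 + 1/(43/14) = 2 + 14/43 = 100/43
1 + 1/(100/43) = 1 + 43/100 = 143/100
2 + 1/(143/100) = 2 + 100/143 = 386/143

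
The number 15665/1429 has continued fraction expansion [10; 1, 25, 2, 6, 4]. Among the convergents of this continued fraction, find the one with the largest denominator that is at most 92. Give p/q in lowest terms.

581/53

a_0 = 10: 10/1  (≤ bound)
a_1 = 1: 11/1  (≤ bound)
a_2 = 25: 285/26  (≤ bound)
a_3 = 2: 581/53  (≤ bound)
a_4 = 6: 3771/344  (> 92, stop)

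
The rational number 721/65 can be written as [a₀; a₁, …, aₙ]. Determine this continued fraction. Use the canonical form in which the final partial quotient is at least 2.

[11; 10, 1, 5]

721 ÷ 65 → quotient 11, remainder 6
65 ÷ 6 → quotient 10, remainder 5
6 ÷ 5 → quotient 1, remainder 1
5 ÷ 1 → quotient 5, remainder 0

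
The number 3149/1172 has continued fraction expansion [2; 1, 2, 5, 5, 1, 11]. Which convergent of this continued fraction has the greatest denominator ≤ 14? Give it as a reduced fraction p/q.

8/3

List convergents until the denominator exceeds the bound:
a_0 = 2: 2/1  (≤ bound)
a_1 = 1: 3/1  (≤ bound)
a_2 = 2: 8/3  (≤ bound)
a_3 = 5: 43/16  (> 14, stop)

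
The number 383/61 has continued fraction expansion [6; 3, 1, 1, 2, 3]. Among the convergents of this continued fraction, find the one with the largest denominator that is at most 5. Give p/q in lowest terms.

a_0 = 6: 6/1  (≤ bound)
a_1 = 3: 19/3  (≤ bound)
a_2 = 1: 25/4  (≤ bound)
a_3 = 1: 44/7  (> 5, stop)

25/4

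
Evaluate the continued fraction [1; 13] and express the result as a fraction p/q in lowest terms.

a_0 = 1: 1/1
a_1 = 13: 14/13

14/13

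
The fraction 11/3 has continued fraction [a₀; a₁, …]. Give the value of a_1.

Repeatedly divide and take the remainder:
11 = 3·3 + 2, so a_0 = 3
3 = 1·2 + 1, so a_1 = 1

1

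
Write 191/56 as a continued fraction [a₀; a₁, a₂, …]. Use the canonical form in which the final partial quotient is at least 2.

[3; 2, 2, 3, 3]

191 ÷ 56 → quotient 3, remainder 23
56 ÷ 23 → quotient 2, remainder 10
23 ÷ 10 → quotient 2, remainder 3
10 ÷ 3 → quotient 3, remainder 1
3 ÷ 1 → quotient 3, remainder 0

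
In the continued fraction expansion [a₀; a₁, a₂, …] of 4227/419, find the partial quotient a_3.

12

4227 = 10·419 + 37, so a_0 = 10
419 = 11·37 + 12, so a_1 = 11
37 = 3·12 + 1, so a_2 = 3
12 = 12·1 + 0, so a_3 = 12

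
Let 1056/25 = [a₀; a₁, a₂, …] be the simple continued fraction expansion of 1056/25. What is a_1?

1056 ÷ 25 → quotient 42, remainder 6
25 ÷ 6 → quotient 4, remainder 1

4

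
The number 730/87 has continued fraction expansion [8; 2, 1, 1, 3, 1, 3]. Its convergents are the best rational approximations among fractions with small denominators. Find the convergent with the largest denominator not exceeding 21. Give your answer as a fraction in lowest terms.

151/18

a_0 = 8: 8/1  (≤ bound)
a_1 = 2: 17/2  (≤ bound)
a_2 = 1: 25/3  (≤ bound)
a_3 = 1: 42/5  (≤ bound)
a_4 = 3: 151/18  (≤ bound)
a_5 = 1: 193/23  (> 21, stop)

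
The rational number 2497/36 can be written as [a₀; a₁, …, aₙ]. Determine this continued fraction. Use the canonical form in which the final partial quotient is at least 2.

[69; 2, 1, 3, 3]

Apply division with remainder until the remainder is 0:
2497 = 69·36 + 13, so a_0 = 69
36 = 2·13 + 10, so a_1 = 2
13 = 1·10 + 3, so a_2 = 1
10 = 3·3 + 1, so a_3 = 3
3 = 3·1 + 0, so a_4 = 3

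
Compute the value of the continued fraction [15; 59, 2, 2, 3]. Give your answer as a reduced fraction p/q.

15167/1010

Use the convergent recurrence hₖ = aₖ·hₖ₋₁ + hₖ₋₂ (and likewise for the denominators kₖ):
a_0 = 15: 15/1
a_1 = 59: 886/59
a_2 = 2: 1787/119
a_3 = 2: 4460/297
a_4 = 3: 15167/1010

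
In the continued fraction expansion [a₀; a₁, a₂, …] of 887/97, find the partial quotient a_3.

13

887 = 9·97 + 14, so a_0 = 9
97 = 6·14 + 13, so a_1 = 6
14 = 1·13 + 1, so a_2 = 1
13 = 13·1 + 0, so a_3 = 13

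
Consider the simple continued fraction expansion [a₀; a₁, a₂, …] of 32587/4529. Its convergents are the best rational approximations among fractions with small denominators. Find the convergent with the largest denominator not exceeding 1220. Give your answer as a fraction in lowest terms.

List convergents until the denominator exceeds the bound:
a_0 = 7: 7/1  (≤ bound)
a_1 = 5: 36/5  (≤ bound)
a_2 = 8: 295/41  (≤ bound)
a_3 = 9: 2691/374  (≤ bound)
a_4 = 12: 32587/4529  (> 1220, stop)

2691/374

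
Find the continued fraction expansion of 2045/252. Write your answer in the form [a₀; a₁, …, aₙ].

Run the Euclidean algorithm, recording each quotient:
⌊2045/252⌋ = 8, remainder 29
⌊252/29⌋ = 8, remainder 20
⌊29/20⌋ = 1, remainder 9
⌊20/9⌋ = 2, remainder 2
⌊9/2⌋ = 4, remainder 1
⌊2/1⌋ = 2, remainder 0

[8; 8, 1, 2, 4, 2]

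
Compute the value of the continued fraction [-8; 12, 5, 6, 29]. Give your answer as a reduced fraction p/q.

Use the convergent recurrence hₖ = aₖ·hₖ₋₁ + hₖ₋₂ (and likewise for the denominators kₖ):
a_0 = -8: -8/1
a_1 = 12: -95/12
a_2 = 5: -483/61
a_3 = 6: -2993/378
a_4 = 29: -87280/11023

-87280/11023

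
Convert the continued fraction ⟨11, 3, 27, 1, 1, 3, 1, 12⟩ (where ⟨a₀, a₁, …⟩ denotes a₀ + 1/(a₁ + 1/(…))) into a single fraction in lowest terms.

109011/9622

a_0 = 11: 11/1
a_1 = 3: 34/3
a_2 = 27: 929/82
a_3 = 1: 963/85
a_4 = 1: 1892/167
a_5 = 3: 6639/586
a_6 = 1: 8531/753
a_7 = 12: 109011/9622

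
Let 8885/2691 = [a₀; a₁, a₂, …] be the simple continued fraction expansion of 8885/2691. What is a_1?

3

Apply division with remainder until the remainder is 0:
⌊8885/2691⌋ = 3, remainder 812
⌊2691/812⌋ = 3, remainder 255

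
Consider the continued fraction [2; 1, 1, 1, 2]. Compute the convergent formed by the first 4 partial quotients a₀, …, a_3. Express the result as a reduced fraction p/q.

Starting at the tail and folding back:
Start with 1.
1 + 1/(1/1) = 1 + 1/1 = 2/1
1 + 1/(2/1) = 1 + 1/2 = 3/2
2 + 1/(3/2) = 2 + 2/3 = 8/3

8/3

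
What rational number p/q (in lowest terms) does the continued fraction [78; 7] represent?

547/7

Work from the innermost term outward:
Start with 7.
78 + 1/(7/1) = 78 + 1/7 = 547/7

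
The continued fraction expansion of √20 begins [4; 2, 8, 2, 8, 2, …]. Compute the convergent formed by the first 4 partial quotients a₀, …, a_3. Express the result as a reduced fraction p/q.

Starting at the tail and folding back:
Start with 2.
8 + 1/(2/1) = 8 + 1/2 = 17/2
2 + 1/(17/2) = 2 + 2/17 = 36/17
4 + 1/(36/17) = 4 + 17/36 = 161/36

161/36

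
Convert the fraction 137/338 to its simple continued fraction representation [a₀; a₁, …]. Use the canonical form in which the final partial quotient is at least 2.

[0; 2, 2, 7, 9]

Run the Euclidean algorithm, recording each quotient:
⌊137/338⌋ = 0, remainder 137
⌊338/137⌋ = 2, remainder 64
⌊137/64⌋ = 2, remainder 9
⌊64/9⌋ = 7, remainder 1
⌊9/1⌋ = 9, remainder 0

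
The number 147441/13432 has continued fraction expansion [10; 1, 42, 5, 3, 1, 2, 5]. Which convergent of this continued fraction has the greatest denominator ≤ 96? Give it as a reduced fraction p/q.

472/43

List convergents until the denominator exceeds the bound:
a_0 = 10: 10/1  (≤ bound)
a_1 = 1: 11/1  (≤ bound)
a_2 = 42: 472/43  (≤ bound)
a_3 = 5: 2371/216  (> 96, stop)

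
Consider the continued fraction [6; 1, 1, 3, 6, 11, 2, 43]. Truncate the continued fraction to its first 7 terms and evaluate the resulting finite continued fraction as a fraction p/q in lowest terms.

6739/1026

Work from the innermost term outward:
Start with 2.
11 + 1/(2/1) = 11 + 1/2 = 23/2
6 + 1/(23/2) = 6 + 2/23 = 140/23
3 + 1/(140/23) = 3 + 23/140 = 443/140
1 + 1/(443/140) = 1 + 140/443 = 583/443
1 + 1/(583/443) = 1 + 443/583 = 1026/583
6 + 1/(1026/583) = 6 + 583/1026 = 6739/1026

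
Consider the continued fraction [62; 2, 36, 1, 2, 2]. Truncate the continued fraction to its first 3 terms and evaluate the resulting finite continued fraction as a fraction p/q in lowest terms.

4562/73

a_0 = 62: 62/1
a_1 = 2: 125/2
a_2 = 36: 4562/73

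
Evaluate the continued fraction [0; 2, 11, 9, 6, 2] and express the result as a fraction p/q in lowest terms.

Build up convergents one term at a time:
a_0 = 0: 0/1
a_1 = 2: 1/2
a_2 = 11: 11/23
a_3 = 9: 100/209
a_4 = 6: 611/1277
a_5 = 2: 1322/2763

1322/2763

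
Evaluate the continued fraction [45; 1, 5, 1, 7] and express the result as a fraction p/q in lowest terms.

Build up convergents one term at a time:
a_0 = 45: 45/1
a_1 = 1: 46/1
a_2 = 5: 275/6
a_3 = 1: 321/7
a_4 = 7: 2522/55

2522/55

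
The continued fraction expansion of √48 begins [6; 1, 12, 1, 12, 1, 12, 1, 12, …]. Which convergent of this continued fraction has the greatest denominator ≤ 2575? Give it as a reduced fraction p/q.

a_0 = 6: 6/1  (≤ bound)
a_1 = 1: 7/1  (≤ bound)
a_2 = 12: 90/13  (≤ bound)
a_3 = 1: 97/14  (≤ bound)
a_4 = 12: 1254/181  (≤ bound)
a_5 = 1: 1351/195  (≤ bound)
a_6 = 12: 17466/2521  (≤ bound)
a_7 = 1: 18817/2716  (> 2575, stop)

17466/2521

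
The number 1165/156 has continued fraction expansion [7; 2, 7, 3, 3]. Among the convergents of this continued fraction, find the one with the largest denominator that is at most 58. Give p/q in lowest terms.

351/47

List convergents until the denominator exceeds the bound:
a_0 = 7: 7/1  (≤ bound)
a_1 = 2: 15/2  (≤ bound)
a_2 = 7: 112/15  (≤ bound)
a_3 = 3: 351/47  (≤ bound)
a_4 = 3: 1165/156  (> 58, stop)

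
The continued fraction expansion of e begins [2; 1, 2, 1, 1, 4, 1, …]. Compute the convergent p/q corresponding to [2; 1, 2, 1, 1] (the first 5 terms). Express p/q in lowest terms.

19/7

Start with 1.
1 + 1/(1/1) = 1 + 1/1 = 2/1
2 + 1/(2/1) = 2 + 1/2 = 5/2
1 + 1/(5/2) = 1 + 2/5 = 7/5
2 + 1/(7/5) = 2 + 5/7 = 19/7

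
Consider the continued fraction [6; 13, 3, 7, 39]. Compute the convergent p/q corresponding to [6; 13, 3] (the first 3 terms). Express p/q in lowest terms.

243/40

Start with 3.
13 + 1/(3/1) = 13 + 1/3 = 40/3
6 + 1/(40/3) = 6 + 3/40 = 243/40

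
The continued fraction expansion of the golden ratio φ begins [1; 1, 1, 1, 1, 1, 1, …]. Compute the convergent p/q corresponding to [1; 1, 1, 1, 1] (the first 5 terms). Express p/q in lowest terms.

8/5

Build up convergents one term at a time:
a_0 = 1: 1/1
a_1 = 1: 2/1
a_2 = 1: 3/2
a_3 = 1: 5/3
a_4 = 1: 8/5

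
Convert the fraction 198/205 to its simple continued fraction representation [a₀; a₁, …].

[0; 1, 28, 3, 2]

Apply division with remainder until the remainder is 0:
198 = 0·205 + 198, so a_0 = 0
205 = 1·198 + 7, so a_1 = 1
198 = 28·7 + 2, so a_2 = 28
7 = 3·2 + 1, so a_3 = 3
2 = 2·1 + 0, so a_4 = 2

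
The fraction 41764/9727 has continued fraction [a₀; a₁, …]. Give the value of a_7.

3

41764 = 4·9727 + 2856, so a_0 = 4
9727 = 3·2856 + 1159, so a_1 = 3
2856 = 2·1159 + 538, so a_2 = 2
1159 = 2·538 + 83, so a_3 = 2
538 = 6·83 + 40, so a_4 = 6
83 = 2·40 + 3, so a_5 = 2
40 = 13·3 + 1, so a_6 = 13
3 = 3·1 + 0, so a_7 = 3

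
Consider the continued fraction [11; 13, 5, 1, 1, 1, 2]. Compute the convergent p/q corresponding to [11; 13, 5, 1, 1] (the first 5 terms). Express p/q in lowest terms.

1606/145

a_0 = 11: 11/1
a_1 = 13: 144/13
a_2 = 5: 731/66
a_3 = 1: 875/79
a_4 = 1: 1606/145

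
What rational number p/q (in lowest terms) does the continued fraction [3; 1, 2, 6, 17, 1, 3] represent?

Collapse the nested fraction from the inside out:
Start with 3.
1 + 1/(3/1) = 1 + 1/3 = 4/3
17 + 1/(4/3) = 17 + 3/4 = 71/4
6 + 1/(71/4) = 6 + 4/71 = 430/71
2 + 1/(430/71) = 2 + 71/430 = 931/430
1 + 1/(931/430) = 1 + 430/931 = 1361/931
3 + 1/(1361/931) = 3 + 931/1361 = 5014/1361

5014/1361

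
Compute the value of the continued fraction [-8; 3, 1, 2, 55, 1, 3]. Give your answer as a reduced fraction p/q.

-19079/2469

Collapse the nested fraction from the inside out:
Start with 3.
1 + 1/(3/1) = 1 + 1/3 = 4/3
55 + 1/(4/3) = 55 + 3/4 = 223/4
2 + 1/(223/4) = 2 + 4/223 = 450/223
1 + 1/(450/223) = 1 + 223/450 = 673/450
3 + 1/(673/450) = 3 + 450/673 = 2469/673
-8 + 1/(2469/673) = -8 + 673/2469 = -19079/2469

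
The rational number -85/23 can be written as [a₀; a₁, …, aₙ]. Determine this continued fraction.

⌊-85/23⌋ = -4, remainder 7
⌊23/7⌋ = 3, remainder 2
⌊7/2⌋ = 3, remainder 1
⌊2/1⌋ = 2, remainder 0

[-4; 3, 3, 2]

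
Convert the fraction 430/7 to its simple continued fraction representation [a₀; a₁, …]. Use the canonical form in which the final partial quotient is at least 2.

[61; 2, 3]

430 ÷ 7 → quotient 61, remainder 3
7 ÷ 3 → quotient 2, remainder 1
3 ÷ 1 → quotient 3, remainder 0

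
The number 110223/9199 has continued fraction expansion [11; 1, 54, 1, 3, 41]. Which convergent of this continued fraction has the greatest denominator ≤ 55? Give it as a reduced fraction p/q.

a_0 = 11: 11/1  (≤ bound)
a_1 = 1: 12/1  (≤ bound)
a_2 = 54: 659/55  (≤ bound)
a_3 = 1: 671/56  (> 55, stop)

659/55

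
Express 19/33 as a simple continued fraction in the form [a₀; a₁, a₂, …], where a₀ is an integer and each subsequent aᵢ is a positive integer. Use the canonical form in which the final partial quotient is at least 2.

[0; 1, 1, 2, 1, 4]

19 ÷ 33 → quotient 0, remainder 19
33 ÷ 19 → quotient 1, remainder 14
19 ÷ 14 → quotient 1, remainder 5
14 ÷ 5 → quotient 2, remainder 4
5 ÷ 4 → quotient 1, remainder 1
4 ÷ 1 → quotient 4, remainder 0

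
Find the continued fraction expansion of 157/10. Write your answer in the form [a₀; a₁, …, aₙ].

157 = 15·10 + 7, so a_0 = 15
10 = 1·7 + 3, so a_1 = 1
7 = 2·3 + 1, so a_2 = 2
3 = 3·1 + 0, so a_3 = 3

[15; 1, 2, 3]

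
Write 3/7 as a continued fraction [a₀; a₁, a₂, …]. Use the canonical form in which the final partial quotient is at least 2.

[0; 2, 3]

⌊3/7⌋ = 0, remainder 3
⌊7/3⌋ = 2, remainder 1
⌊3/1⌋ = 3, remainder 0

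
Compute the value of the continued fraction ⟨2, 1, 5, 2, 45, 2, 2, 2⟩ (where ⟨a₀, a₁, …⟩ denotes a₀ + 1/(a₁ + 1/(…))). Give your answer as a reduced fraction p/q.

20369/7157

Start with 2.
2 + 1/(2/1) = 2 + 1/2 = 5/2
2 + 1/(5/2) = 2 + 2/5 = 12/5
45 + 1/(12/5) = 45 + 5/12 = 545/12
2 + 1/(545/12) = 2 + 12/545 = 1102/545
5 + 1/(1102/545) = 5 + 545/1102 = 6055/1102
1 + 1/(6055/1102) = 1 + 1102/6055 = 7157/6055
2 + 1/(7157/6055) = 2 + 6055/7157 = 20369/7157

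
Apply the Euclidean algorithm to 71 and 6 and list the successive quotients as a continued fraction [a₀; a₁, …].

[11; 1, 5]

Repeatedly divide and take the remainder:
71 ÷ 6 → quotient 11, remainder 5
6 ÷ 5 → quotient 1, remainder 1
5 ÷ 1 → quotient 5, remainder 0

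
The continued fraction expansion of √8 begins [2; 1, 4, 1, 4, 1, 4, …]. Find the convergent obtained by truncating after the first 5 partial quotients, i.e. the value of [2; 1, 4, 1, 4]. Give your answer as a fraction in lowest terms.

Compute successive convergents:
a_0 = 2: 2/1
a_1 = 1: 3/1
a_2 = 4: 14/5
a_3 = 1: 17/6
a_4 = 4: 82/29

82/29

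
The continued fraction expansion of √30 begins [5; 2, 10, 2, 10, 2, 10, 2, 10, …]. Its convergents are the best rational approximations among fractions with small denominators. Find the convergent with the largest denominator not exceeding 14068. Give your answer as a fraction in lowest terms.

55435/10121

List convergents until the denominator exceeds the bound:
a_0 = 5: 5/1  (≤ bound)
a_1 = 2: 11/2  (≤ bound)
a_2 = 10: 115/21  (≤ bound)
a_3 = 2: 241/44  (≤ bound)
a_4 = 10: 2525/461  (≤ bound)
a_5 = 2: 5291/966  (≤ bound)
a_6 = 10: 55435/10121  (≤ bound)
a_7 = 2: 116161/21208  (> 14068, stop)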